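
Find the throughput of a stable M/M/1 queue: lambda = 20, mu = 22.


For a stable queue (lambda < mu), throughput = lambda = 20 per hour

20 per hour


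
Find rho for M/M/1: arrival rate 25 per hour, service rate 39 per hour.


rho = lambda/mu = 25/39 = 0.641

0.641


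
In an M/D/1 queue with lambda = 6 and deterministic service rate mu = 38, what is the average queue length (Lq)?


M/D/1: Lq = rho^2 / (2*(1-rho)) where rho = 6/38; Lq = 0.01

0.01


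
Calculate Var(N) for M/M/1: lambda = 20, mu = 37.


rho = 20/37; Var(N) = rho/(1-rho)^2 = 2.56

2.56


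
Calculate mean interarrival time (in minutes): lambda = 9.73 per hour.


Mean interarrival time = 60/lambda = 60/9.73 = 6.17 minutes

6.17 minutes


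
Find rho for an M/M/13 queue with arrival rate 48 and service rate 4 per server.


rho = lambda/(c*mu) = 48/(13*4) = 0.9231

0.9231


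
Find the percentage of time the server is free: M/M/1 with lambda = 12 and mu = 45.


Idle fraction = (1 - rho) * 100 = (1 - 12/45) * 100 = 73.3%

73.3%


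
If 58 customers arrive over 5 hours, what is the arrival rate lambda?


lambda = total arrivals / time = 58 / 5 = 11.6 per hour

11.6 per hour


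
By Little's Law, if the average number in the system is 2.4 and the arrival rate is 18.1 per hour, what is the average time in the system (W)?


W = L / lambda = 2.4 / 18.1 = 0.1326 hours

0.1326 hours


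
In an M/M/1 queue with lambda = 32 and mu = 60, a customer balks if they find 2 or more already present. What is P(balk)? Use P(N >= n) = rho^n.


P(N >= 2) = rho^2 = (32/60)^2 = 0.2844

0.2844


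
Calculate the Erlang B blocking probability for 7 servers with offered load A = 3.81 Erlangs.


B(N,A) = (A^N/N!) / sum(A^k/k!, k=0..N) with N=7, A=3.81 = 0.0534

0.0534


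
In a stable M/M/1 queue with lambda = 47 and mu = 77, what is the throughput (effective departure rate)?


For a stable queue (lambda < mu), throughput = lambda = 47 per hour

47 per hour


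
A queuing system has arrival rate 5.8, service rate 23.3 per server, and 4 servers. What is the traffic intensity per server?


rho = lambda / (c * mu) = 5.8 / (4 * 23.3) = 0.0622

0.0622


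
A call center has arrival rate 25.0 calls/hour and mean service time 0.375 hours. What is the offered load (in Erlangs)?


Offered load a = lambda * E[S] = 25.0 * 0.375 = 9.38 Erlangs

9.38 Erlangs


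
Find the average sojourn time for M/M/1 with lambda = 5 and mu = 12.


W = 1/(mu - lambda) = 1/(12 - 5) = 0.1429 hours

0.1429 hours


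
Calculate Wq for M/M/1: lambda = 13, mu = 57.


rho = 13/57; Wq = rho/(mu - lambda) = 0.0052 hours

0.0052 hours


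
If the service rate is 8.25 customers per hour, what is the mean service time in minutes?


Mean service time = 60/mu = 60/8.25 = 7.27 minutes

7.27 minutes


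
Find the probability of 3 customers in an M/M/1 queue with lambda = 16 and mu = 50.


rho = 16/50; P(n) = (1-rho)*rho^n = (1-16/50)*(16/50)^3 = 0.0223

0.0223


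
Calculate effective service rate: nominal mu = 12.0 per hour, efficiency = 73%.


Effective rate = mu * efficiency = 12.0 * 0.73 = 8.76 per hour

8.76 per hour


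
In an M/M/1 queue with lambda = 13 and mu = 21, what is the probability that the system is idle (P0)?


P0 = 1 - rho = 1 - 13/21 = 0.381

0.381


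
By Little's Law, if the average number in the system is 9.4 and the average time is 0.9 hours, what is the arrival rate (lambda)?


lambda = L / W = 9.4 / 0.9 = 10.44 per hour

10.44 per hour


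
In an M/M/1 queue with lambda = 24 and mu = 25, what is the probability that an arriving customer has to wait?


P(wait) = rho = lambda/mu = 24/25 = 0.96

0.96


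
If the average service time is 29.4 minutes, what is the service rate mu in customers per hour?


mu = 60 / avg_service_time = 60 / 29.4 = 2.04 per hour

2.04 per hour


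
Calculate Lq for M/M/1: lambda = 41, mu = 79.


rho = 41/79; Lq = rho^2/(1-rho) = 0.56

0.56


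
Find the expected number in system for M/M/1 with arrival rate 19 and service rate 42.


rho = 19/42; L = rho/(1-rho) = 0.83

0.83


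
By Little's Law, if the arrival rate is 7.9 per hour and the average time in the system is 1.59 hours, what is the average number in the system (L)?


L = lambda * W = 7.9 * 1.59 = 12.56

12.56


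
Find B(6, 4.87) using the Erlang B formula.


B(N,A) = (A^N/N!) / sum(A^k/k!, k=0..N) with N=6, A=4.87 = 0.1821

0.1821


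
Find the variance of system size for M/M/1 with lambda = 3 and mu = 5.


rho = 3/5; Var(N) = rho/(1-rho)^2 = 3.75

3.75


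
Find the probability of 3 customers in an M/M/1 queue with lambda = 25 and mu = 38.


rho = 25/38; P(n) = (1-rho)*rho^n = (1-25/38)*(25/38)^3 = 0.0974

0.0974


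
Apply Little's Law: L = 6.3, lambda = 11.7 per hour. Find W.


W = L / lambda = 6.3 / 11.7 = 0.5385 hours

0.5385 hours


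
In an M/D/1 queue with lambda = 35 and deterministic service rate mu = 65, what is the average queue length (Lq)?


M/D/1: Lq = rho^2 / (2*(1-rho)) where rho = 35/65; Lq = 0.31

0.31


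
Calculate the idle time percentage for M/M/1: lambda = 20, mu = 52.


Idle fraction = (1 - rho) * 100 = (1 - 20/52) * 100 = 61.5%

61.5%


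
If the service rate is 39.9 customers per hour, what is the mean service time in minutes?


Mean service time = 60/mu = 60/39.9 = 1.5 minutes

1.5 minutes


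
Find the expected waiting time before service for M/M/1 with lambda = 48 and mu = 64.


rho = 48/64; Wq = rho/(mu - lambda) = 0.0469 hours

0.0469 hours


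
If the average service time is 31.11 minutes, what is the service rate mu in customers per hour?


mu = 60 / avg_service_time = 60 / 31.11 = 1.93 per hour

1.93 per hour


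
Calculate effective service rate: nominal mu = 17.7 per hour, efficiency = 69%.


Effective rate = mu * efficiency = 17.7 * 0.69 = 12.21 per hour

12.21 per hour


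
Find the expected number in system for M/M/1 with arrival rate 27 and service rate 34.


rho = 27/34; L = rho/(1-rho) = 3.86

3.86


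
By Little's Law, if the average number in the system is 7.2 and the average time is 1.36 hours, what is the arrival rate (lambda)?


lambda = L / W = 7.2 / 1.36 = 5.29 per hour

5.29 per hour


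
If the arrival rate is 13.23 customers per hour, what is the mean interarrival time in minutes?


Mean interarrival time = 60/lambda = 60/13.23 = 4.54 minutes

4.54 minutes


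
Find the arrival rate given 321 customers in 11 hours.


lambda = total arrivals / time = 321 / 11 = 29.18 per hour

29.18 per hour


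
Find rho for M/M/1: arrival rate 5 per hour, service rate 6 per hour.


rho = lambda/mu = 5/6 = 0.8333

0.8333


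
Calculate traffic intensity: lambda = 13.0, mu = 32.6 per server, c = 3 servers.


rho = lambda / (c * mu) = 13.0 / (3 * 32.6) = 0.1329

0.1329


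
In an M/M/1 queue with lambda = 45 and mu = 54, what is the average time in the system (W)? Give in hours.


W = 1/(mu - lambda) = 1/(54 - 45) = 0.1111 hours

0.1111 hours


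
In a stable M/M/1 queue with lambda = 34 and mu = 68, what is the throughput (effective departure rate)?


For a stable queue (lambda < mu), throughput = lambda = 34 per hour

34 per hour


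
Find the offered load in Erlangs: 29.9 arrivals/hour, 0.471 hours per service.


Offered load a = lambda * E[S] = 29.9 * 0.471 = 14.08 Erlangs

14.08 Erlangs


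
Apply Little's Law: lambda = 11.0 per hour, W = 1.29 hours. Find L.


L = lambda * W = 11.0 * 1.29 = 14.19

14.19


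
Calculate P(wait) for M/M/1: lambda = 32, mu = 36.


P(wait) = rho = lambda/mu = 32/36 = 0.8889

0.8889


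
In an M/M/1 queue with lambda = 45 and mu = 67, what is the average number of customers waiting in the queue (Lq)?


rho = 45/67; Lq = rho^2/(1-rho) = 1.37

1.37


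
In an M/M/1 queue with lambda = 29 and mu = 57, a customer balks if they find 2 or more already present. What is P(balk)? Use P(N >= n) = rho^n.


P(N >= 2) = rho^2 = (29/57)^2 = 0.2588

0.2588


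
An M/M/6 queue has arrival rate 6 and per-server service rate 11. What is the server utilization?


rho = lambda/(c*mu) = 6/(6*11) = 0.0909

0.0909


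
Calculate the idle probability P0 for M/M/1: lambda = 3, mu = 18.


P0 = 1 - rho = 1 - 3/18 = 0.8333

0.8333


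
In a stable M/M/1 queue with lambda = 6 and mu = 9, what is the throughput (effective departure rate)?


For a stable queue (lambda < mu), throughput = lambda = 6 per hour

6 per hour


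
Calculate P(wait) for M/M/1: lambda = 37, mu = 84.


P(wait) = rho = lambda/mu = 37/84 = 0.4405

0.4405


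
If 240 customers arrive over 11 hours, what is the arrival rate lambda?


lambda = total arrivals / time = 240 / 11 = 21.82 per hour

21.82 per hour


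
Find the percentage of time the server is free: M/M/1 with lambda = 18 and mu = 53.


Idle fraction = (1 - rho) * 100 = (1 - 18/53) * 100 = 66.0%

66.0%


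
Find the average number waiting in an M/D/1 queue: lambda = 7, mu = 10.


M/D/1: Lq = rho^2 / (2*(1-rho)) where rho = 7/10; Lq = 0.82

0.82


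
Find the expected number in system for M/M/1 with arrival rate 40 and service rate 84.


rho = 40/84; L = rho/(1-rho) = 0.91

0.91


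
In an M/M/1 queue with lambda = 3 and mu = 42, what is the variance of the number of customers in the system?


rho = 3/42; Var(N) = rho/(1-rho)^2 = 0.08

0.08


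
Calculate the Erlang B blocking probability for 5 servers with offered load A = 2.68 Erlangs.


B(N,A) = (A^N/N!) / sum(A^k/k!, k=0..N) with N=5, A=2.68 = 0.0836

0.0836


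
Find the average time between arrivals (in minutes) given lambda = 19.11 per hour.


Mean interarrival time = 60/lambda = 60/19.11 = 3.14 minutes

3.14 minutes


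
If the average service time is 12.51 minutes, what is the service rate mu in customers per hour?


mu = 60 / avg_service_time = 60 / 12.51 = 4.8 per hour

4.8 per hour


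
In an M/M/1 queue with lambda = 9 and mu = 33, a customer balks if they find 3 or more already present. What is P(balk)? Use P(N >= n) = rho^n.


P(N >= 3) = rho^3 = (9/33)^3 = 0.0203

0.0203


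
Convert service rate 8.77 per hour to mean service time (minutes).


Mean service time = 60/mu = 60/8.77 = 6.84 minutes

6.84 minutes


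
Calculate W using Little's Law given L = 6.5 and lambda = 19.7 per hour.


W = L / lambda = 6.5 / 19.7 = 0.3299 hours

0.3299 hours


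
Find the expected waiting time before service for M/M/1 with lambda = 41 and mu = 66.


rho = 41/66; Wq = rho/(mu - lambda) = 0.0248 hours

0.0248 hours


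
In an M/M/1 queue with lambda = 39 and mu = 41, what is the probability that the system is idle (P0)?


P0 = 1 - rho = 1 - 39/41 = 0.0488

0.0488


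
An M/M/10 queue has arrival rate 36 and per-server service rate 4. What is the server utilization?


rho = lambda/(c*mu) = 36/(10*4) = 0.9

0.9


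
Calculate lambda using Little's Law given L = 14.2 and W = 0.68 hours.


lambda = L / W = 14.2 / 0.68 = 20.88 per hour

20.88 per hour


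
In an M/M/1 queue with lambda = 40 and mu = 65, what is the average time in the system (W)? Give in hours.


W = 1/(mu - lambda) = 1/(65 - 40) = 0.04 hours

0.04 hours


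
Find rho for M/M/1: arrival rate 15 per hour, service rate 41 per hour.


rho = lambda/mu = 15/41 = 0.3659

0.3659


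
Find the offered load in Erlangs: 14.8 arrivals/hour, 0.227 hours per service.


Offered load a = lambda * E[S] = 14.8 * 0.227 = 3.36 Erlangs

3.36 Erlangs


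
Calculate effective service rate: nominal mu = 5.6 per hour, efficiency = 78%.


Effective rate = mu * efficiency = 5.6 * 0.78 = 4.37 per hour

4.37 per hour


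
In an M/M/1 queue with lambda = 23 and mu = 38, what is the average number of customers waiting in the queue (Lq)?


rho = 23/38; Lq = rho^2/(1-rho) = 0.93

0.93


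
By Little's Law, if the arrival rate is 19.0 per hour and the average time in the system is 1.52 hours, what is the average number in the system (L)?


L = lambda * W = 19.0 * 1.52 = 28.88

28.88


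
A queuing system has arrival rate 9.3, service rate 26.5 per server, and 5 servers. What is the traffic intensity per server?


rho = lambda / (c * mu) = 9.3 / (5 * 26.5) = 0.0702

0.0702


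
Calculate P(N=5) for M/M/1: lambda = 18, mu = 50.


rho = 18/50; P(n) = (1-rho)*rho^n = (1-18/50)*(18/50)^5 = 0.0039

0.0039


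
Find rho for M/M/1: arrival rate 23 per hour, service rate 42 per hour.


rho = lambda/mu = 23/42 = 0.5476

0.5476


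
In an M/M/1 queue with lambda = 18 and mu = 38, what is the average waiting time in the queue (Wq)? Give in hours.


rho = 18/38; Wq = rho/(mu - lambda) = 0.0237 hours

0.0237 hours


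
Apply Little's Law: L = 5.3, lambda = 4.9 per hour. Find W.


W = L / lambda = 5.3 / 4.9 = 1.0816 hours

1.0816 hours


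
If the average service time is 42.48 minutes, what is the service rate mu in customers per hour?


mu = 60 / avg_service_time = 60 / 42.48 = 1.41 per hour

1.41 per hour


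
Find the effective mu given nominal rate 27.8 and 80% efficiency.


Effective rate = mu * efficiency = 27.8 * 0.8 = 22.24 per hour

22.24 per hour


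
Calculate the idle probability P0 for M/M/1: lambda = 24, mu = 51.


P0 = 1 - rho = 1 - 24/51 = 0.5294

0.5294


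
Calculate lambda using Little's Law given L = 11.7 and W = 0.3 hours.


lambda = L / W = 11.7 / 0.3 = 39.0 per hour

39.0 per hour


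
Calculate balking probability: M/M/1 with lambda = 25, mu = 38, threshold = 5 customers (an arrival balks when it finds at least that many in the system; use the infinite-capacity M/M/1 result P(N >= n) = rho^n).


P(N >= 5) = rho^5 = (25/38)^5 = 0.1232

0.1232


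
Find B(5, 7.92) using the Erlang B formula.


B(N,A) = (A^N/N!) / sum(A^k/k!, k=0..N) with N=5, A=7.92 = 0.475

0.475


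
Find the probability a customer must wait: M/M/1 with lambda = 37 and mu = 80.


P(wait) = rho = lambda/mu = 37/80 = 0.4625

0.4625


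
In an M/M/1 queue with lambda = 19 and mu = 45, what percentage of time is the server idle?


Idle fraction = (1 - rho) * 100 = (1 - 19/45) * 100 = 57.8%

57.8%


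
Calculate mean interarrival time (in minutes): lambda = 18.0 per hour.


Mean interarrival time = 60/lambda = 60/18.0 = 3.33 minutes

3.33 minutes


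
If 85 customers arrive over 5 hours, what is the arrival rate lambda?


lambda = total arrivals / time = 85 / 5 = 17.0 per hour

17.0 per hour


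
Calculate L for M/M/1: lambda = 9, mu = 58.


rho = 9/58; L = rho/(1-rho) = 0.18

0.18


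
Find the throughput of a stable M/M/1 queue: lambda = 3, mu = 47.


For a stable queue (lambda < mu), throughput = lambda = 3 per hour

3 per hour


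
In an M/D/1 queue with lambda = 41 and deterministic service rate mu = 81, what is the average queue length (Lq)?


M/D/1: Lq = rho^2 / (2*(1-rho)) where rho = 41/81; Lq = 0.26

0.26


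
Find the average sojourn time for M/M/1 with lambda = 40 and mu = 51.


W = 1/(mu - lambda) = 1/(51 - 40) = 0.0909 hours

0.0909 hours


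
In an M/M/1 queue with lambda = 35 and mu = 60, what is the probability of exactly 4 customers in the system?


rho = 35/60; P(n) = (1-rho)*rho^n = (1-35/60)*(35/60)^4 = 0.0482

0.0482


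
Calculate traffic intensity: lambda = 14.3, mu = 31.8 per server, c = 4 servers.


rho = lambda / (c * mu) = 14.3 / (4 * 31.8) = 0.1124

0.1124


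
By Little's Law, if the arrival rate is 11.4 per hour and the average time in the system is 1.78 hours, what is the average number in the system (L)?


L = lambda * W = 11.4 * 1.78 = 20.29

20.29


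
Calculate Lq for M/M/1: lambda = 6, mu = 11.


rho = 6/11; Lq = rho^2/(1-rho) = 0.65

0.65


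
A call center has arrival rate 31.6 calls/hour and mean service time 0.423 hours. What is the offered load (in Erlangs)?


Offered load a = lambda * E[S] = 31.6 * 0.423 = 13.37 Erlangs

13.37 Erlangs


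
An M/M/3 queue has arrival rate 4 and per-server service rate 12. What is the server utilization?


rho = lambda/(c*mu) = 4/(3*12) = 0.1111

0.1111


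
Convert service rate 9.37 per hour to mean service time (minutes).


Mean service time = 60/mu = 60/9.37 = 6.4 minutes

6.4 minutes


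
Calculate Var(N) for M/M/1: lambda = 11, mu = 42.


rho = 11/42; Var(N) = rho/(1-rho)^2 = 0.48

0.48


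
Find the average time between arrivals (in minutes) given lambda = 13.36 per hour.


Mean interarrival time = 60/lambda = 60/13.36 = 4.49 minutes

4.49 minutes


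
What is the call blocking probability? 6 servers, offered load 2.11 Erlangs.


B(N,A) = (A^N/N!) / sum(A^k/k!, k=0..N) with N=6, A=2.11 = 0.0149

0.0149


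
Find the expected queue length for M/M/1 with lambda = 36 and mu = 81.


rho = 36/81; Lq = rho^2/(1-rho) = 0.36

0.36


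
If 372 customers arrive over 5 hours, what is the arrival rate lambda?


lambda = total arrivals / time = 372 / 5 = 74.4 per hour

74.4 per hour


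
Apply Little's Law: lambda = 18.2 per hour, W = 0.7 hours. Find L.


L = lambda * W = 18.2 * 0.7 = 12.74

12.74


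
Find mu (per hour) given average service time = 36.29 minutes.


mu = 60 / avg_service_time = 60 / 36.29 = 1.65 per hour

1.65 per hour


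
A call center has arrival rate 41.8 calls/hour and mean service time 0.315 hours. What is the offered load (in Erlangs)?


Offered load a = lambda * E[S] = 41.8 * 0.315 = 13.17 Erlangs

13.17 Erlangs


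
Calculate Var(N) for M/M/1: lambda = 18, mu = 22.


rho = 18/22; Var(N) = rho/(1-rho)^2 = 24.75

24.75


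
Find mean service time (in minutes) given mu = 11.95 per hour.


Mean service time = 60/mu = 60/11.95 = 5.02 minutes

5.02 minutes


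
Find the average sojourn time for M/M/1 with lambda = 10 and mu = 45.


W = 1/(mu - lambda) = 1/(45 - 10) = 0.0286 hours

0.0286 hours


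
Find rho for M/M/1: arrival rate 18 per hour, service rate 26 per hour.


rho = lambda/mu = 18/26 = 0.6923

0.6923


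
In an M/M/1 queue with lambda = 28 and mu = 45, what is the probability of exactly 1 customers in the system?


rho = 28/45; P(n) = (1-rho)*rho^n = (1-28/45)*(28/45)^1 = 0.2351

0.2351


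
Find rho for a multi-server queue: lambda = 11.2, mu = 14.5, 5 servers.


rho = lambda / (c * mu) = 11.2 / (5 * 14.5) = 0.1545

0.1545


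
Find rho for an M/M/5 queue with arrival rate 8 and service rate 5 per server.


rho = lambda/(c*mu) = 8/(5*5) = 0.32

0.32


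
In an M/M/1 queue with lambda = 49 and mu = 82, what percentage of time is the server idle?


Idle fraction = (1 - rho) * 100 = (1 - 49/82) * 100 = 40.2%

40.2%


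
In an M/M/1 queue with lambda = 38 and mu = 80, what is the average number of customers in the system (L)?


rho = 38/80; L = rho/(1-rho) = 0.9

0.9


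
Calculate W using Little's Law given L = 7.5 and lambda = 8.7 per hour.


W = L / lambda = 7.5 / 8.7 = 0.8621 hours

0.8621 hours


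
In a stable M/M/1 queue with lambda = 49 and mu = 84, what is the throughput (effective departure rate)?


For a stable queue (lambda < mu), throughput = lambda = 49 per hour

49 per hour


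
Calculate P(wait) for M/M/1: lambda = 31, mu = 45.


P(wait) = rho = lambda/mu = 31/45 = 0.6889

0.6889


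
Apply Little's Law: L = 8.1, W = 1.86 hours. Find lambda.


lambda = L / W = 8.1 / 1.86 = 4.35 per hour

4.35 per hour


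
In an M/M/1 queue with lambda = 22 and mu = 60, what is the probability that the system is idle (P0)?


P0 = 1 - rho = 1 - 22/60 = 0.6333

0.6333


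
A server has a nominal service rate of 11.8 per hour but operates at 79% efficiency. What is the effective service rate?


Effective rate = mu * efficiency = 11.8 * 0.79 = 9.32 per hour

9.32 per hour


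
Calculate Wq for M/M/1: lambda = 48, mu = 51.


rho = 48/51; Wq = rho/(mu - lambda) = 0.3137 hours

0.3137 hours


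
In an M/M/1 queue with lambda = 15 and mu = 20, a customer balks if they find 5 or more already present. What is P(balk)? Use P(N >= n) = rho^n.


P(N >= 5) = rho^5 = (15/20)^5 = 0.2373

0.2373


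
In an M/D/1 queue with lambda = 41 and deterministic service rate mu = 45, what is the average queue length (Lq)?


M/D/1: Lq = rho^2 / (2*(1-rho)) where rho = 41/45; Lq = 4.67

4.67


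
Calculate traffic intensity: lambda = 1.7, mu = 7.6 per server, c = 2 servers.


rho = lambda / (c * mu) = 1.7 / (2 * 7.6) = 0.1118

0.1118


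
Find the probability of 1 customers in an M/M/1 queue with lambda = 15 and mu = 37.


rho = 15/37; P(n) = (1-rho)*rho^n = (1-15/37)*(15/37)^1 = 0.2411

0.2411


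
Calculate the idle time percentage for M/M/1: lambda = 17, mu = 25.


Idle fraction = (1 - rho) * 100 = (1 - 17/25) * 100 = 32.0%

32.0%


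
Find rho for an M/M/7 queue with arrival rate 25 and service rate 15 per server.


rho = lambda/(c*mu) = 25/(7*15) = 0.2381

0.2381


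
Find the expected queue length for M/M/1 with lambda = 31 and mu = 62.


rho = 31/62; Lq = rho^2/(1-rho) = 0.5

0.5


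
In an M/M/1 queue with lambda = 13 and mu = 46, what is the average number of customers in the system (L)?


rho = 13/46; L = rho/(1-rho) = 0.39

0.39


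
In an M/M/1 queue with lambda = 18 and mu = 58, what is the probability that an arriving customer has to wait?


P(wait) = rho = lambda/mu = 18/58 = 0.3103

0.3103


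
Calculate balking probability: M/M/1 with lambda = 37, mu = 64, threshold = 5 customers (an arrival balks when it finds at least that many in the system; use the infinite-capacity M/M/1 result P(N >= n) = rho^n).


P(N >= 5) = rho^5 = (37/64)^5 = 0.0646

0.0646


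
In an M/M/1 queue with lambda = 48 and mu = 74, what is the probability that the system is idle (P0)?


P0 = 1 - rho = 1 - 48/74 = 0.3514

0.3514


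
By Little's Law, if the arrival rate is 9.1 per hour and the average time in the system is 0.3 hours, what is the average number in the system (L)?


L = lambda * W = 9.1 * 0.3 = 2.73

2.73


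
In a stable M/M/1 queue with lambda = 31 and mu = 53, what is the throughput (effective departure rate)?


For a stable queue (lambda < mu), throughput = lambda = 31 per hour

31 per hour


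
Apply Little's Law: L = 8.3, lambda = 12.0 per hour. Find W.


W = L / lambda = 8.3 / 12.0 = 0.6917 hours

0.6917 hours


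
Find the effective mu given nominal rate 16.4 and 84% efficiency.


Effective rate = mu * efficiency = 16.4 * 0.84 = 13.78 per hour

13.78 per hour


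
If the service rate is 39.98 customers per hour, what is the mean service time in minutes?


Mean service time = 60/mu = 60/39.98 = 1.5 minutes

1.5 minutes


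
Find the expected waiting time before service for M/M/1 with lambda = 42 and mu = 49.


rho = 42/49; Wq = rho/(mu - lambda) = 0.1224 hours

0.1224 hours


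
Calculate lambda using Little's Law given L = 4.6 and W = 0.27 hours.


lambda = L / W = 4.6 / 0.27 = 17.04 per hour

17.04 per hour


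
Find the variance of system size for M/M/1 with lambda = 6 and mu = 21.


rho = 6/21; Var(N) = rho/(1-rho)^2 = 0.56

0.56


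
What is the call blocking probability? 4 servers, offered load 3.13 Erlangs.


B(N,A) = (A^N/N!) / sum(A^k/k!, k=0..N) with N=4, A=3.13 = 0.2205

0.2205


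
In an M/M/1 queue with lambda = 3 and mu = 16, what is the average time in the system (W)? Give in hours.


W = 1/(mu - lambda) = 1/(16 - 3) = 0.0769 hours

0.0769 hours


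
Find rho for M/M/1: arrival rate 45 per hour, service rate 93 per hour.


rho = lambda/mu = 45/93 = 0.4839

0.4839


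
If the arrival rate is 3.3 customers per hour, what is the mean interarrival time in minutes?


Mean interarrival time = 60/lambda = 60/3.3 = 18.18 minutes

18.18 minutes


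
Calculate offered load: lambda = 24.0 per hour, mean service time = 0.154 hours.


Offered load a = lambda * E[S] = 24.0 * 0.154 = 3.7 Erlangs

3.7 Erlangs


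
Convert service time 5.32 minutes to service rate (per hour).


mu = 60 / avg_service_time = 60 / 5.32 = 11.28 per hour

11.28 per hour


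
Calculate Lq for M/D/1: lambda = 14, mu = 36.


M/D/1: Lq = rho^2 / (2*(1-rho)) where rho = 14/36; Lq = 0.12

0.12


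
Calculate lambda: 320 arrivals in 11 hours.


lambda = total arrivals / time = 320 / 11 = 29.09 per hour

29.09 per hour


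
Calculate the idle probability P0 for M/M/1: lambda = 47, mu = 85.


P0 = 1 - rho = 1 - 47/85 = 0.4471

0.4471


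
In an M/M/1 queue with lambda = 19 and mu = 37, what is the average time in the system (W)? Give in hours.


W = 1/(mu - lambda) = 1/(37 - 19) = 0.0556 hours

0.0556 hours


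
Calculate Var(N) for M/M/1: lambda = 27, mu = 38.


rho = 27/38; Var(N) = rho/(1-rho)^2 = 8.48

8.48


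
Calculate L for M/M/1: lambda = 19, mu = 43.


rho = 19/43; L = rho/(1-rho) = 0.79

0.79


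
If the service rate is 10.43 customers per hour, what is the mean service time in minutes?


Mean service time = 60/mu = 60/10.43 = 5.75 minutes

5.75 minutes


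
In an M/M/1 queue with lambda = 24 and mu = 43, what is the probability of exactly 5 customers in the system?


rho = 24/43; P(n) = (1-rho)*rho^n = (1-24/43)*(24/43)^5 = 0.0239

0.0239


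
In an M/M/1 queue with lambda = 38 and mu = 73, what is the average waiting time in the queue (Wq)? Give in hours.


rho = 38/73; Wq = rho/(mu - lambda) = 0.0149 hours

0.0149 hours


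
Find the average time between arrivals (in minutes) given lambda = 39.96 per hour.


Mean interarrival time = 60/lambda = 60/39.96 = 1.5 minutes

1.5 minutes


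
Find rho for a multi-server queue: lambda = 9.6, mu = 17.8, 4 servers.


rho = lambda / (c * mu) = 9.6 / (4 * 17.8) = 0.1348

0.1348


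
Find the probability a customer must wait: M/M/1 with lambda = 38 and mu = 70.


P(wait) = rho = lambda/mu = 38/70 = 0.5429

0.5429


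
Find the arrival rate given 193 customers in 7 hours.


lambda = total arrivals / time = 193 / 7 = 27.57 per hour

27.57 per hour


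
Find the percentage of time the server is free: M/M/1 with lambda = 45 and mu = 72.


Idle fraction = (1 - rho) * 100 = (1 - 45/72) * 100 = 37.5%

37.5%


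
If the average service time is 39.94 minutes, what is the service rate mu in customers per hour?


mu = 60 / avg_service_time = 60 / 39.94 = 1.5 per hour

1.5 per hour


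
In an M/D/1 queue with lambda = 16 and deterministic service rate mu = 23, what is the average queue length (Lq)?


M/D/1: Lq = rho^2 / (2*(1-rho)) where rho = 16/23; Lq = 0.8

0.8


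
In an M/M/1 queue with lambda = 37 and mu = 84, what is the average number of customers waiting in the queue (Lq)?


rho = 37/84; Lq = rho^2/(1-rho) = 0.35

0.35


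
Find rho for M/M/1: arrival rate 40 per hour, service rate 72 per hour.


rho = lambda/mu = 40/72 = 0.5556

0.5556


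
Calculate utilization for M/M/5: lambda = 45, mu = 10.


rho = lambda/(c*mu) = 45/(5*10) = 0.9

0.9


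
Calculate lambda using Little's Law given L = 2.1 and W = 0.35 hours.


lambda = L / W = 2.1 / 0.35 = 6.0 per hour

6.0 per hour


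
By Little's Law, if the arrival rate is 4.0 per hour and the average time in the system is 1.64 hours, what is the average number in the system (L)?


L = lambda * W = 4.0 * 1.64 = 6.56

6.56


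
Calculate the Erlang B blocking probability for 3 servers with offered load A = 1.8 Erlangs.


B(N,A) = (A^N/N!) / sum(A^k/k!, k=0..N) with N=3, A=1.8 = 0.1803

0.1803


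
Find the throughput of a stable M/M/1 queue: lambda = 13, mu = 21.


For a stable queue (lambda < mu), throughput = lambda = 13 per hour

13 per hour


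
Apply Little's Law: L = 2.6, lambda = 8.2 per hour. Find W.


W = L / lambda = 2.6 / 8.2 = 0.3171 hours

0.3171 hours


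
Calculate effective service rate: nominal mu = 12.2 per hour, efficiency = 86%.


Effective rate = mu * efficiency = 12.2 * 0.86 = 10.49 per hour

10.49 per hour


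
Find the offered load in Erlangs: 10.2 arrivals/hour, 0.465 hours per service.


Offered load a = lambda * E[S] = 10.2 * 0.465 = 4.74 Erlangs

4.74 Erlangs


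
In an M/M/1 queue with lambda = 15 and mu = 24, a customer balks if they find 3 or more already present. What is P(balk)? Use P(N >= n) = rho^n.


P(N >= 3) = rho^3 = (15/24)^3 = 0.2441

0.2441


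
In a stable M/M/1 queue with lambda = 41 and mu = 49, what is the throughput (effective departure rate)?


For a stable queue (lambda < mu), throughput = lambda = 41 per hour

41 per hour


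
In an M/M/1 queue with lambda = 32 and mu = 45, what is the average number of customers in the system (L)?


rho = 32/45; L = rho/(1-rho) = 2.46

2.46


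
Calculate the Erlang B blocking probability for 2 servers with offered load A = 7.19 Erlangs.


B(N,A) = (A^N/N!) / sum(A^k/k!, k=0..N) with N=2, A=7.19 = 0.7594

0.7594


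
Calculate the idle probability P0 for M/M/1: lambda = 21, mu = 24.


P0 = 1 - rho = 1 - 21/24 = 0.125

0.125


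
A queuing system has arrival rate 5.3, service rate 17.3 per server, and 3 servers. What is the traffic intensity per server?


rho = lambda / (c * mu) = 5.3 / (3 * 17.3) = 0.1021

0.1021


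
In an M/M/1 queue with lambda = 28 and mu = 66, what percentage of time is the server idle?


Idle fraction = (1 - rho) * 100 = (1 - 28/66) * 100 = 57.6%

57.6%


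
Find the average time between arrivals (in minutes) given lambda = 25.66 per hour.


Mean interarrival time = 60/lambda = 60/25.66 = 2.34 minutes

2.34 minutes


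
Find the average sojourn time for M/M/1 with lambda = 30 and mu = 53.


W = 1/(mu - lambda) = 1/(53 - 30) = 0.0435 hours

0.0435 hours


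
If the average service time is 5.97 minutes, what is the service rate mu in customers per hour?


mu = 60 / avg_service_time = 60 / 5.97 = 10.05 per hour

10.05 per hour


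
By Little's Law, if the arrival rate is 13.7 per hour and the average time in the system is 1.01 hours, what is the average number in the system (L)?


L = lambda * W = 13.7 * 1.01 = 13.84

13.84


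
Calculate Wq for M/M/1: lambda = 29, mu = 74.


rho = 29/74; Wq = rho/(mu - lambda) = 0.0087 hours

0.0087 hours


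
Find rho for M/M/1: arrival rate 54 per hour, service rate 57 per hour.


rho = lambda/mu = 54/57 = 0.9474

0.9474


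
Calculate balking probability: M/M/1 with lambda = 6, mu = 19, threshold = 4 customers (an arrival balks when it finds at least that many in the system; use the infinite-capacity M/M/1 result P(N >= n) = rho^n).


P(N >= 4) = rho^4 = (6/19)^4 = 0.0099

0.0099


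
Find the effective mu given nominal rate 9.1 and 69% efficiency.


Effective rate = mu * efficiency = 9.1 * 0.69 = 6.28 per hour

6.28 per hour


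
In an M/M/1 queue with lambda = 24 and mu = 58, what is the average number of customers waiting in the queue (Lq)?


rho = 24/58; Lq = rho^2/(1-rho) = 0.29

0.29


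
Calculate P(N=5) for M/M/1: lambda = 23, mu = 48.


rho = 23/48; P(n) = (1-rho)*rho^n = (1-23/48)*(23/48)^5 = 0.0132

0.0132


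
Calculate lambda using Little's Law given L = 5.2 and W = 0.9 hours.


lambda = L / W = 5.2 / 0.9 = 5.78 per hour

5.78 per hour


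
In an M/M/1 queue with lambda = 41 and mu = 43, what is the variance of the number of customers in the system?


rho = 41/43; Var(N) = rho/(1-rho)^2 = 440.75

440.75


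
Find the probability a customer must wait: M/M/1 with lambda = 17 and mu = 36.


P(wait) = rho = lambda/mu = 17/36 = 0.4722

0.4722


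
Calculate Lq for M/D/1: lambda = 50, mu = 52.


M/D/1: Lq = rho^2 / (2*(1-rho)) where rho = 50/52; Lq = 12.02

12.02


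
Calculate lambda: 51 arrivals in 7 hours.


lambda = total arrivals / time = 51 / 7 = 7.29 per hour

7.29 per hour


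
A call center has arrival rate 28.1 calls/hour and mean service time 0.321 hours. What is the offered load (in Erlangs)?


Offered load a = lambda * E[S] = 28.1 * 0.321 = 9.02 Erlangs

9.02 Erlangs


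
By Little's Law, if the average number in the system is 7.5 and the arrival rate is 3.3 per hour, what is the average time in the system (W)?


W = L / lambda = 7.5 / 3.3 = 2.2727 hours

2.2727 hours


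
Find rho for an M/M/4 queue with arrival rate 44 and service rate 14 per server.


rho = lambda/(c*mu) = 44/(4*14) = 0.7857

0.7857


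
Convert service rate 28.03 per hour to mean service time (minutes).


Mean service time = 60/mu = 60/28.03 = 2.14 minutes

2.14 minutes


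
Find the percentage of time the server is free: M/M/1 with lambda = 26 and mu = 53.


Idle fraction = (1 - rho) * 100 = (1 - 26/53) * 100 = 50.9%

50.9%


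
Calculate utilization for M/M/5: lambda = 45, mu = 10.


rho = lambda/(c*mu) = 45/(5*10) = 0.9

0.9


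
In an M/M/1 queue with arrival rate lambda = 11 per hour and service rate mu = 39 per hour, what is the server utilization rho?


rho = lambda/mu = 11/39 = 0.2821

0.2821


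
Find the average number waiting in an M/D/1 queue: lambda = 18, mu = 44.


M/D/1: Lq = rho^2 / (2*(1-rho)) where rho = 18/44; Lq = 0.14

0.14


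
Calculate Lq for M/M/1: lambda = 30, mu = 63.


rho = 30/63; Lq = rho^2/(1-rho) = 0.43

0.43


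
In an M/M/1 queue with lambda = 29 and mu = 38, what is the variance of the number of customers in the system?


rho = 29/38; Var(N) = rho/(1-rho)^2 = 13.6

13.6


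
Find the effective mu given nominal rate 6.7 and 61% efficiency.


Effective rate = mu * efficiency = 6.7 * 0.61 = 4.09 per hour

4.09 per hour


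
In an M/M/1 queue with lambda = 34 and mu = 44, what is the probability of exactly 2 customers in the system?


rho = 34/44; P(n) = (1-rho)*rho^n = (1-34/44)*(34/44)^2 = 0.1357

0.1357


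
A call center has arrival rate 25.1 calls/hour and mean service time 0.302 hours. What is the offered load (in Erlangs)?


Offered load a = lambda * E[S] = 25.1 * 0.302 = 7.58 Erlangs

7.58 Erlangs


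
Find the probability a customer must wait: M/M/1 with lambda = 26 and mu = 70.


P(wait) = rho = lambda/mu = 26/70 = 0.3714

0.3714


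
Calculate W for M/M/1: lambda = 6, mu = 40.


W = 1/(mu - lambda) = 1/(40 - 6) = 0.0294 hours

0.0294 hours


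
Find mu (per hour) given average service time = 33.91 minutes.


mu = 60 / avg_service_time = 60 / 33.91 = 1.77 per hour

1.77 per hour


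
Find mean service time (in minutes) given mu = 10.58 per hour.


Mean service time = 60/mu = 60/10.58 = 5.67 minutes

5.67 minutes


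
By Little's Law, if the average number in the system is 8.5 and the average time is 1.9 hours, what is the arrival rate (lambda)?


lambda = L / W = 8.5 / 1.9 = 4.47 per hour

4.47 per hour


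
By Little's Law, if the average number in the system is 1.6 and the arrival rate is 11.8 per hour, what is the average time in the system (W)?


W = L / lambda = 1.6 / 11.8 = 0.1356 hours

0.1356 hours


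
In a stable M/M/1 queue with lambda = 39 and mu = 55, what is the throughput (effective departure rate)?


For a stable queue (lambda < mu), throughput = lambda = 39 per hour

39 per hour


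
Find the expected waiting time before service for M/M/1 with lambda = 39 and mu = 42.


rho = 39/42; Wq = rho/(mu - lambda) = 0.3095 hours

0.3095 hours


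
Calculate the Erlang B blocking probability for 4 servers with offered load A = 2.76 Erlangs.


B(N,A) = (A^N/N!) / sum(A^k/k!, k=0..N) with N=4, A=2.76 = 0.1792

0.1792


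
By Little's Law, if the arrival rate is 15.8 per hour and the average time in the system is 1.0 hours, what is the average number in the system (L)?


L = lambda * W = 15.8 * 1.0 = 15.8

15.8


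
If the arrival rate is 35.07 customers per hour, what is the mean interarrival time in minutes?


Mean interarrival time = 60/lambda = 60/35.07 = 1.71 minutes

1.71 minutes


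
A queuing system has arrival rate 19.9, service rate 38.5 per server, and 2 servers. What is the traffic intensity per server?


rho = lambda / (c * mu) = 19.9 / (2 * 38.5) = 0.2584

0.2584


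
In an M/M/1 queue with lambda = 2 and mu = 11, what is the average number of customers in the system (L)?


rho = 2/11; L = rho/(1-rho) = 0.22

0.22


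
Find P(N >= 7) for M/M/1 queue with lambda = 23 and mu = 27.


P(N >= 7) = rho^7 = (23/27)^7 = 0.3255

0.3255


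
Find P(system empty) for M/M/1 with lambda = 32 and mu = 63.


P0 = 1 - rho = 1 - 32/63 = 0.4921

0.4921


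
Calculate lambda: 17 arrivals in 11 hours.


lambda = total arrivals / time = 17 / 11 = 1.55 per hour

1.55 per hour


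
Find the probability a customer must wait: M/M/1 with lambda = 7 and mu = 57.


P(wait) = rho = lambda/mu = 7/57 = 0.1228

0.1228


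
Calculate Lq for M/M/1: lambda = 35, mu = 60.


rho = 35/60; Lq = rho^2/(1-rho) = 0.82

0.82


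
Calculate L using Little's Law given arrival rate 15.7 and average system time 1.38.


L = lambda * W = 15.7 * 1.38 = 21.67

21.67


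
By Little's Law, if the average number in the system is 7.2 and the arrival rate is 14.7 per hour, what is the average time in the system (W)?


W = L / lambda = 7.2 / 14.7 = 0.4898 hours

0.4898 hours


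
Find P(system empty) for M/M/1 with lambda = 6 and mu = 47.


P0 = 1 - rho = 1 - 6/47 = 0.8723

0.8723


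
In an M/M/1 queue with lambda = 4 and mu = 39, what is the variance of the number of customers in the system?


rho = 4/39; Var(N) = rho/(1-rho)^2 = 0.13

0.13


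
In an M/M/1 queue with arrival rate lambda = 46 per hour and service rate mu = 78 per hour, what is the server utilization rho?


rho = lambda/mu = 46/78 = 0.5897

0.5897


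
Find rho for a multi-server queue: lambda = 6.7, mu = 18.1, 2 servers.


rho = lambda / (c * mu) = 6.7 / (2 * 18.1) = 0.1851

0.1851


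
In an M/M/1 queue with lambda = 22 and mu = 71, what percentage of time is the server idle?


Idle fraction = (1 - rho) * 100 = (1 - 22/71) * 100 = 69.0%

69.0%


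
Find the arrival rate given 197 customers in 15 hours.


lambda = total arrivals / time = 197 / 15 = 13.13 per hour

13.13 per hour


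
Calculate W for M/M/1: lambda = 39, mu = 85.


W = 1/(mu - lambda) = 1/(85 - 39) = 0.0217 hours

0.0217 hours


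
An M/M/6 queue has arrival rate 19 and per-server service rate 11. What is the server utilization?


rho = lambda/(c*mu) = 19/(6*11) = 0.2879

0.2879


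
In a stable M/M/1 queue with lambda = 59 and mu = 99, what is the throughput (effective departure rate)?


For a stable queue (lambda < mu), throughput = lambda = 59 per hour

59 per hour


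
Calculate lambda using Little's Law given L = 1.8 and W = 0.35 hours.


lambda = L / W = 1.8 / 0.35 = 5.14 per hour

5.14 per hour


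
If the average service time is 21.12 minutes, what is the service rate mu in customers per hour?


mu = 60 / avg_service_time = 60 / 21.12 = 2.84 per hour

2.84 per hour


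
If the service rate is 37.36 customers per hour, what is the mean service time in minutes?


Mean service time = 60/mu = 60/37.36 = 1.61 minutes

1.61 minutes


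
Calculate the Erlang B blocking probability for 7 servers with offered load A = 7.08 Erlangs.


B(N,A) = (A^N/N!) / sum(A^k/k!, k=0..N) with N=7, A=7.08 = 0.2538

0.2538


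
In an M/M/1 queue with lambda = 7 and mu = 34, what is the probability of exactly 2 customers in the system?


rho = 7/34; P(n) = (1-rho)*rho^n = (1-7/34)*(7/34)^2 = 0.0337

0.0337
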